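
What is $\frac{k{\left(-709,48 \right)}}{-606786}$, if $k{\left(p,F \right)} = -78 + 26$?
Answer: $\frac{26}{303393} \approx 8.5697 \cdot 10^{-5}$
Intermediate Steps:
$k{\left(p,F \right)} = -52$
$\frac{k{\left(-709,48 \right)}}{-606786} = - \frac{52}{-606786} = \left(-52\right) \left(- \frac{1}{606786}\right) = \frac{26}{303393}$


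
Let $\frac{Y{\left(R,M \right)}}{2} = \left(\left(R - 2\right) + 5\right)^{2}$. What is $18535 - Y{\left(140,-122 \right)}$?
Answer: $-22363$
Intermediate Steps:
$Y{\left(R,M \right)} = 2 \left(3 + R\right)^{2}$ ($Y{\left(R,M \right)} = 2 \left(\left(R - 2\right) + 5\right)^{2} = 2 \left(\left(-2 + R\right) + 5\right)^{2} = 2 \left(3 + R\right)^{2}$)
$18535 - Y{\left(140,-122 \right)} = 18535 - 2 \left(3 + 140\right)^{2} = 18535 - 2 \cdot 143^{2} = 18535 - 2 \cdot 20449 = 18535 - 40898 = -22363$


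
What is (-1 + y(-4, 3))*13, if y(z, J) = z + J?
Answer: -26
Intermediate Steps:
y(z, J) = J + z
(-1 + y(-4, 3))*13 = (-1 + (3 - 4))*13 = (-1 - 1)*13 = -2*13 = -26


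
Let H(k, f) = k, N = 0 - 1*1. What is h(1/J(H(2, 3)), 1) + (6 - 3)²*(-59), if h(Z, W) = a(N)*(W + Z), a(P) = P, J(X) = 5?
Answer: -2661/5 ≈ -532.20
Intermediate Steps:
N = -1 (N = 0 - 1 = -1)
h(Z, W) = -W - Z (h(Z, W) = -(W + Z) = -W - Z)
h(1/J(H(2, 3)), 1) + (6 - 3)²*(-59) = (-1*1 - 1/5) + (6 - 3)²*(-59) = (-1 - 1*⅕) + 3²*(-59) = (-1 - ⅕) + 9*(-59) = -6/5 - 531 = -2661/5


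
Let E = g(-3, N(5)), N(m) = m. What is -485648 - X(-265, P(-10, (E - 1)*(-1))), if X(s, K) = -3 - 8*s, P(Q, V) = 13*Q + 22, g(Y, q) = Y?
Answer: -487765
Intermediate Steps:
E = -3
P(Q, V) = 22 + 13*Q
-485648 - X(-265, P(-10, (E - 1)*(-1))) = -485648 - (-3 - 8*(-265)) = -485648 - (-3 + 2120) = -485648 - 1*2117 = -485648 - 2117 = -487765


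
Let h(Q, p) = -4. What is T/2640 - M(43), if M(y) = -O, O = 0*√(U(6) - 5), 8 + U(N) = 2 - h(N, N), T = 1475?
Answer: 295/528 ≈ 0.55871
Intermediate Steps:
U(N) = -2 (U(N) = -8 + (2 - 1*(-4)) = -8 + (2 + 4) = -8 + 6 = -2)
O = 0 (O = 0*√(-2 - 5) = 0*√(-7) = 0*(I*√7) = 0)
M(y) = 0 (M(y) = -1*0 = 0)
T/2640 - M(43) = 1475/2640 - 1*0 = 1475*(1/2640) + 0 = 295/528 + 0 = 295/528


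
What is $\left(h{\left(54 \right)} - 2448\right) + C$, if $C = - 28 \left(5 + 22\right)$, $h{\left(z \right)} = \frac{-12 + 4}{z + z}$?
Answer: $- \frac{86510}{27} \approx -3204.1$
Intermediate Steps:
$h{\left(z \right)} = - \frac{4}{z}$ ($h{\left(z \right)} = - \frac{8}{2 z} = - 8 \frac{1}{2 z} = - \frac{4}{z}$)
$C = -756$ ($C = \left(-28\right) 27 = -756$)
$\left(h{\left(54 \right)} - 2448\right) + C = \left(- \frac{4}{54} - 2448\right) - 756 = \left(\left(-4\right) \frac{1}{54} - 2448\right) - 756 = \left(- \frac{2}{27} - 2448\right) - 756 = - \frac{66098}{27} - 756 = - \frac{86510}{27}$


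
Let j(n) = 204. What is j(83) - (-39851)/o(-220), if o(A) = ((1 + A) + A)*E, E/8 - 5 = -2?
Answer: 2109493/10536 ≈ 200.22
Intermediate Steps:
E = 24 (E = 40 + 8*(-2) = 40 - 16 = 24)
o(A) = 24 + 48*A (o(A) = ((1 + A) + A)*24 = (1 + 2*A)*24 = 24 + 48*A)
j(83) - (-39851)/o(-220) = 204 - (-39851)/(24 + 48*(-220)) = 204 - (-39851)/(24 - 10560) = 204 - (-39851)/(-10536) = 204 - (-39851)*(-1)/10536 = 204 - 1*39851/10536 = 204 - 39851/10536 = 2109493/10536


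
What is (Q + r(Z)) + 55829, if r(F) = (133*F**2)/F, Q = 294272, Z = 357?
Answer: 397582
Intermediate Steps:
r(F) = 133*F
(Q + r(Z)) + 55829 = (294272 + 133*357) + 55829 = (294272 + 47481) + 55829 = 341753 + 55829 = 397582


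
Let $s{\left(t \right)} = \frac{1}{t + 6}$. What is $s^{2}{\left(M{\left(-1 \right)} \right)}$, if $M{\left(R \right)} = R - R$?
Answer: $\frac{1}{36} \approx 0.027778$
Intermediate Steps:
$M{\left(R \right)} = 0$
$s{\left(t \right)} = \frac{1}{6 + t}$
$s^{2}{\left(M{\left(-1 \right)} \right)} = \left(\frac{1}{6 + 0}\right)^{2} = \left(\frac{1}{6}\right)^{2} = \frac{1}{36}$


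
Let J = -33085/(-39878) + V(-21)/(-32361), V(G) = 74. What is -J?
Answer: -1067712713/1290491958 ≈ -0.82737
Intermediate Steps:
J = 1067712713/1290491958 (J = -33085/(-39878) + 74/(-32361) = -33085*(-1/39878) + 74*(-1/32361) = 33085/39878 - 74/32361 = 1067712713/1290491958 ≈ 0.82737)
-J = -1*1067712713/1290491958 = -1067712713/1290491958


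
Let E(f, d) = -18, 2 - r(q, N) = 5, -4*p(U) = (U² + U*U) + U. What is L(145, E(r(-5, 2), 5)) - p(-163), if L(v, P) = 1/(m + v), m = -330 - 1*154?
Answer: 17958521/1356 ≈ 13244.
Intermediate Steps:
p(U) = -U²/2 - U/4 (p(U) = -((U² + U*U) + U)/4 = -((U² + U²) + U)/4 = -(2*U² + U)/4 = -(U + 2*U²)/4 = -U²/2 - U/4)
r(q, N) = -3 (r(q, N) = 2 - 1*5 = 2 - 5 = -3)
m = -484 (m = -330 - 154 = -484)
L(v, P) = 1/(-484 + v)
L(145, E(r(-5, 2), 5)) - p(-163) = 1/(-484 + 145) - (-1)*(-163)*(1 + 2*(-163))/4 = 1/(-339) - (-1)*(-163)*(1 - 326)/4 = -1/339 - (-1)*(-163)*(-325)/4 = -1/339 - 1*(-52975/4) = -1/339 + 52975/4 = 17958521/1356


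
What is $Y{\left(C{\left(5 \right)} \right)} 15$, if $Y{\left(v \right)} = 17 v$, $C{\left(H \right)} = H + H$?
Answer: $2550$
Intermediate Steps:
$C{\left(H \right)} = 2 H$
$Y{\left(C{\left(5 \right)} \right)} 15 = 17 \cdot 2 \cdot 5 \cdot 15 = 17 \cdot 10 \cdot 15 = 170 \cdot 15 = 2550$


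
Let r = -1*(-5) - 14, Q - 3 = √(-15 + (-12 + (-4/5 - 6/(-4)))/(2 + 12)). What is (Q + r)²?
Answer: (420 - I*√77455)²/4900 ≈ 20.193 - 47.71*I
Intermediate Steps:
Q = 3 + I*√77455/70 (Q = 3 + √(-15 + (-12 + (-4/5 - 6/(-4)))/(2 + 12)) = 3 + √(-15 + (-12 + (-4*⅕ - 6*(-¼)))/14) = 3 + √(-15 + (-12 + (-⅘ + 3/2))*(1/14)) = 3 + √(-15 + (-12 + 7/10)*(1/14)) = 3 + √(-15 - 113/10*1/14) = 3 + √(-15 - 113/140) = 3 + √(-2213/140) = 3 + I*√77455/70 ≈ 3.0 + 3.9758*I)
r = -9 (r = 5 - 14 = -9)
(Q + r)² = ((3 + I*√77455/70) - 9)² = (-6 + I*√77455/70)²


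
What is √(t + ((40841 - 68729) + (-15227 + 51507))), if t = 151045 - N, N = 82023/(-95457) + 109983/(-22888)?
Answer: √21141378179568422216182/364136636 ≈ 399.30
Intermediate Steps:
N = -4125329885/728273272 (N = 82023*(-1/95457) + 109983*(-1/22888) = -27341/31819 - 109983/22888 = -4125329885/728273272 ≈ -5.6645)
t = 110006161699125/728273272 (t = 151045 - 1*(-4125329885/728273272) = 151045 + 4125329885/728273272 = 110006161699125/728273272 ≈ 1.5105e+5)
√(t + ((40841 - 68729) + (-15227 + 51507))) = √(110006161699125/728273272 + ((40841 - 68729) + (-15227 + 51507))) = √(110006161699125/728273272 + (-27888 + 36280)) = √(110006161699125/728273272 + 8392) = √(116117830997749/728273272) = √21141378179568422216182/364136636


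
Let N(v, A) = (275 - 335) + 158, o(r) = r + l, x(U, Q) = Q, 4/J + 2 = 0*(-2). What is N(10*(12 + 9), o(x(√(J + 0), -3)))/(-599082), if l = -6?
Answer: -49/299541 ≈ -0.00016358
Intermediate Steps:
J = -2 (J = 4/(-2 + 0*(-2)) = 4/(-2 + 0) = 4/(-2) = 4*(-½) = -2)
o(r) = -6 + r (o(r) = r - 6 = -6 + r)
N(v, A) = 98 (N(v, A) = -60 + 158 = 98)
N(10*(12 + 9), o(x(√(J + 0), -3)))/(-599082) = 98/(-599082) = 98*(-1/599082) = -49/299541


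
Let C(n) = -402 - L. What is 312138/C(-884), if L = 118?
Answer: -156069/260 ≈ -600.27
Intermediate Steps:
C(n) = -520 (C(n) = -402 - 1*118 = -402 - 118 = -520)
312138/C(-884) = 312138/(-520) = 312138*(-1/520) = -156069/260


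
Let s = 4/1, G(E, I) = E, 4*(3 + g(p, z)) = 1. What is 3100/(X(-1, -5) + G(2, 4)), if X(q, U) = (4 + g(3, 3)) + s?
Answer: 12400/29 ≈ 427.59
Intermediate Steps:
g(p, z) = -11/4 (g(p, z) = -3 + (¼)*1 = -3 + ¼ = -11/4)
s = 4 (s = 4*1 = 4)
X(q, U) = 21/4 (X(q, U) = (4 - 11/4) + 4 = 5/4 + 4 = 21/4)
3100/(X(-1, -5) + G(2, 4)) = 3100/(21/4 + 2) = 3100/(29/4) = 3100*(4/29) = 12400/29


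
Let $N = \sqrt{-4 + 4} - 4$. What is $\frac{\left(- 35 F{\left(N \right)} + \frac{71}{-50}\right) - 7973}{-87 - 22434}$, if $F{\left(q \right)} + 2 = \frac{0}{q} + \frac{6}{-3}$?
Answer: $\frac{391721}{1126050} \approx 0.34787$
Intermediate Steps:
$N = -4$ ($N = \sqrt{0} - 4 = 0 - 4 = -4$)
$F{\left(q \right)} = -4$ ($F{\left(q \right)} = -2 + \left(\frac{0}{q} + \frac{6}{-3}\right) = -2 + \left(0 + 6 \left(- \frac{1}{3}\right)\right) = -2 + \left(0 - 2\right) = -2 - 2 = -4$)
$\frac{\left(- 35 F{\left(N \right)} + \frac{71}{-50}\right) - 7973}{-87 - 22434} = \frac{\left(\left(-35\right) \left(-4\right) + \frac{71}{-50}\right) - 7973}{-87 - 22434} = \frac{\left(140 + 71 \left(- \frac{1}{50}\right)\right) - 7973}{-22521} = \left(\left(140 - \frac{71}{50}\right) - 7973\right) \left(- \frac{1}{22521}\right) = \left(\frac{6929}{50} - 7973\right) \left(- \frac{1}{22521}\right) = \left(- \frac{391721}{50}\right) \left(- \frac{1}{22521}\right) = \frac{391721}{1126050}$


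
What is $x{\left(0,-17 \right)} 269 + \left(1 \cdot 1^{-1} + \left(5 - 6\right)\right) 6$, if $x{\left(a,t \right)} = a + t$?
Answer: $-4573$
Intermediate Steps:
$x{\left(0,-17 \right)} 269 + \left(1 \cdot 1^{-1} + \left(5 - 6\right)\right) 6 = \left(0 - 17\right) 269 + \left(1 \cdot 1^{-1} + \left(5 - 6\right)\right) 6 = \left(-17\right) 269 + \left(1 \cdot 1 + \left(5 - 6\right)\right) 6 = -4573 + \left(1 - 1\right) 6 = -4573 + 0 \cdot 6 = -4573 + 0 = -4573$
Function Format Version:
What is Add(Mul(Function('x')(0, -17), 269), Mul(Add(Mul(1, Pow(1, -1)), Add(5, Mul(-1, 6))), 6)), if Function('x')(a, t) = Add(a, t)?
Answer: -4573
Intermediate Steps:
Add(Mul(Function('x')(0, -17), 269), Mul(Add(Mul(1, Pow(1, -1)), Add(5, Mul(-1, 6))), 6)) = Add(Mul(Add(0, -17), 269), Mul(Add(Mul(1, Pow(1, -1)), Add(5, Mul(-1, 6))), 6)) = Add(Mul(-17, 269), Mul(Add(Mul(1, 1), Add(5, -6)), 6)) = Add(-4573, Mul(Add(1, -1), 6)) = Add(-4573, Mul(0, 6)) = Add(-4573, 0) = -4573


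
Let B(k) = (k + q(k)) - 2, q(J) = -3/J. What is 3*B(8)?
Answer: 135/8 ≈ 16.875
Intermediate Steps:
B(k) = -2 + k - 3/k (B(k) = (k - 3/k) - 2 = -2 + k - 3/k)
3*B(8) = 3*(-2 + 8 - 3/8) = 3*(45/8) = 135/8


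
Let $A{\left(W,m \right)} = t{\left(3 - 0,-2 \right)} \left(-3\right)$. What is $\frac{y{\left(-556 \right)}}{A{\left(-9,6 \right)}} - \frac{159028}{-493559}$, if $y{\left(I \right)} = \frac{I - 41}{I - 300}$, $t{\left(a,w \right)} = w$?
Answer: $\frac{370474177}{844973008} \approx 0.43845$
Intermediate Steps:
$y{\left(I \right)} = \frac{-41 + I}{-300 + I}$
$A{\left(W,m \right)} = 6$ ($A{\left(W,m \right)} = \left(-2\right) \left(-3\right) = 6$)
$\frac{y{\left(-556 \right)}}{A{\left(-9,6 \right)}} - \frac{159028}{-493559} = \frac{\frac{1}{-300 - 556} \left(-41 - 556\right)}{6} - \frac{159028}{-493559} = \frac{1}{-856} \left(-597\right) \frac{1}{6} - - \frac{159028}{493559} = \left(- \frac{1}{856}\right) \left(-597\right) \frac{1}{6} + \frac{159028}{493559} = \frac{597}{856} \cdot \frac{1}{6} + \frac{159028}{493559} = \frac{199}{1712} + \frac{159028}{493559} = \frac{370474177}{844973008}$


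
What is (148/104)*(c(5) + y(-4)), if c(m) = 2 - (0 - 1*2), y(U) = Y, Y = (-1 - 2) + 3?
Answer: 74/13 ≈ 5.6923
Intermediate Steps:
Y = 0 (Y = -3 + 3 = 0)
y(U) = 0
c(m) = 4 (c(m) = 2 - (0 - 2) = 2 - 1*(-2) = 2 + 2 = 4)
(148/104)*(c(5) + y(-4)) = (148/104)*(4 + 0) = (148*(1/104))*4 = (37/26)*4 = 74/13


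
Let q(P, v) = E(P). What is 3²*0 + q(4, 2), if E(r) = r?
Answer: 4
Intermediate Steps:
q(P, v) = P
3²*0 + q(4, 2) = 3²*0 + 4 = 9*0 + 4 = 0 + 4 = 4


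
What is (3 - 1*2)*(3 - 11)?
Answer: -8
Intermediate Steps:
(3 - 1*2)*(3 - 11) = (3 - 2)*(-8) = 1*(-8) = -8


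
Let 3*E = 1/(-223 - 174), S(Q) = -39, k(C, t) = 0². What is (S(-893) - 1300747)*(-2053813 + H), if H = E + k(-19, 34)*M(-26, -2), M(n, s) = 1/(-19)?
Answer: 3181841296949224/1191 ≈ 2.6716e+12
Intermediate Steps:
k(C, t) = 0
M(n, s) = -1/19
E = -1/1191 (E = 1/(3*(-223 - 174)) = (⅓)/(-397) = (⅓)*(-1/397) = -1/1191 ≈ -0.00083963)
H = -1/1191 (H = -1/1191 + 0*(-1/19) = -1/1191 + 0 = -1/1191 ≈ -0.00083963)
(S(-893) - 1300747)*(-2053813 + H) = (-39 - 1300747)*(-2053813 - 1/1191) = -1300786*(-2446091284/1191) = 3181841296949224/1191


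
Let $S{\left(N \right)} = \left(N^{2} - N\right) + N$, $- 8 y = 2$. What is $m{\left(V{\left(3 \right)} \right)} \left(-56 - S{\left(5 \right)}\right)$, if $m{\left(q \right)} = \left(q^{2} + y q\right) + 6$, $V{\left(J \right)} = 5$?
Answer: $- \frac{9639}{4} \approx -2409.8$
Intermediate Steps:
$y = - \frac{1}{4}$ ($y = \left(- \frac{1}{8}\right) 2 = - \frac{1}{4} \approx -0.25$)
$m{\left(q \right)} = 6 + q^{2} - \frac{q}{4}$ ($m{\left(q \right)} = \left(q^{2} - \frac{q}{4}\right) + 6 = 6 + q^{2} - \frac{q}{4}$)
$S{\left(N \right)} = N^{2}$
$m{\left(V{\left(3 \right)} \right)} \left(-56 - S{\left(5 \right)}\right) = \left(6 + 5^{2} - \frac{5}{4}\right) \left(-56 - 5^{2}\right) = \left(6 + 25 - \frac{5}{4}\right) \left(-56 - 25\right) = \frac{119 \left(-56 - 25\right)}{4} = \frac{119}{4} \left(-81\right) = - \frac{9639}{4}$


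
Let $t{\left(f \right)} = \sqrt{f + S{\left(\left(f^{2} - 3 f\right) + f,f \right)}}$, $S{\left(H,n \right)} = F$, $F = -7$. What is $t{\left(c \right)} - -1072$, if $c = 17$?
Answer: $1072 + \sqrt{10} \approx 1075.2$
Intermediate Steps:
$S{\left(H,n \right)} = -7$
$t{\left(f \right)} = \sqrt{-7 + f}$ ($t{\left(f \right)} = \sqrt{f - 7} = \sqrt{-7 + f}$)
$t{\left(c \right)} - -1072 = \sqrt{-7 + 17} - -1072 = \sqrt{10} + 1072 = 1072 + \sqrt{10}$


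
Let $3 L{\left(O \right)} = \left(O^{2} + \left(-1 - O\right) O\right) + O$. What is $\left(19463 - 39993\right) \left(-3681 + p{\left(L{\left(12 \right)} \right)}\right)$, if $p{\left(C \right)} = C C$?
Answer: $75570930$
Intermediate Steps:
$L{\left(O \right)} = \frac{O}{3} + \frac{O^{2}}{3} + \frac{O \left(-1 - O\right)}{3}$ ($L{\left(O \right)} = \frac{\left(O^{2} + \left(-1 - O\right) O\right) + O}{3} = \frac{\left(O^{2} + O \left(-1 - O\right)\right) + O}{3} = \frac{O + O^{2} + O \left(-1 - O\right)}{3} = \frac{O}{3} + \frac{O^{2}}{3} + \frac{O \left(-1 - O\right)}{3}$)
$p{\left(C \right)} = C^{2}$
$\left(19463 - 39993\right) \left(-3681 + p{\left(L{\left(12 \right)} \right)}\right) = \left(19463 - 39993\right) \left(-3681 + 0^{2}\right) = - 20530 \left(-3681 + 0\right) = \left(-20530\right) \left(-3681\right) = 75570930$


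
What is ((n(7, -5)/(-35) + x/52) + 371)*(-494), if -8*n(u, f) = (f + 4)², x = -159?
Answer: -25447137/140 ≈ -1.8177e+5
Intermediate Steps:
n(u, f) = -(4 + f)²/8 (n(u, f) = -(f + 4)²/8 = -(4 + f)²/8)
((n(7, -5)/(-35) + x/52) + 371)*(-494) = ((-(4 - 5)²/8/(-35) - 159/52) + 371)*(-494) = ((-⅛*(-1)²*(-1/35) - 159*1/52) + 371)*(-494) = ((-⅛*1*(-1/35) - 159/52) + 371)*(-494) = ((-⅛*(-1/35) - 159/52) + 371)*(-494) = ((1/280 - 159/52) + 371)*(-494) = (-11117/3640 + 371)*(-494) = (1339323/3640)*(-494) = -25447137/140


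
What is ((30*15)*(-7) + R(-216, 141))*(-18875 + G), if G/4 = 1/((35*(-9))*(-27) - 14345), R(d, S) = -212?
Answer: 46324159181/730 ≈ 6.3458e+7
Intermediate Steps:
G = -1/1460 (G = 4/((35*(-9))*(-27) - 14345) = 4/(-315*(-27) - 14345) = 4/(8505 - 14345) = 4/(-5840) = 4*(-1/5840) = -1/1460 ≈ -0.00068493)
((30*15)*(-7) + R(-216, 141))*(-18875 + G) = ((30*15)*(-7) - 212)*(-18875 - 1/1460) = (450*(-7) - 212)*(-27557501/1460) = (-3150 - 212)*(-27557501/1460) = -3362*(-27557501/1460) = 46324159181/730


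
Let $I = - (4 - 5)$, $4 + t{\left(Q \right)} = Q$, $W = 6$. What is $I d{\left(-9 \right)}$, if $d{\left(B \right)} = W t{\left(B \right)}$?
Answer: $-78$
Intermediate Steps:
$t{\left(Q \right)} = -4 + Q$
$I = 1$ ($I = \left(-1\right) \left(-1\right) = 1$)
$d{\left(B \right)} = -24 + 6 B$ ($d{\left(B \right)} = 6 \left(-4 + B\right) = -24 + 6 B$)
$I d{\left(-9 \right)} = 1 \left(-24 + 6 \left(-9\right)\right) = 1 \left(-24 - 54\right) = 1 \left(-78\right) = -78$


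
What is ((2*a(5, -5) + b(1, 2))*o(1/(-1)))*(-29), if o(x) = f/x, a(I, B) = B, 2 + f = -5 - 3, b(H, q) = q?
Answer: 2320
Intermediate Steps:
f = -10 (f = -2 + (-5 - 3) = -2 - 8 = -10)
o(x) = -10/x
((2*a(5, -5) + b(1, 2))*o(1/(-1)))*(-29) = ((2*(-5) + 2)*(-10/(1/(-1))))*(-29) = ((-10 + 2)*(-10/(-1)))*(-29) = -(-80)*(-1)*(-29) = -8*10*(-29) = -80*(-29) = 2320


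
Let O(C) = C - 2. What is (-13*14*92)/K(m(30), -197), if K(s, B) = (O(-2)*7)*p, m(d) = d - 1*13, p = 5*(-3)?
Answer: -598/15 ≈ -39.867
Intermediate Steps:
O(C) = -2 + C
p = -15
m(d) = -13 + d (m(d) = d - 13 = -13 + d)
K(s, B) = 420 (K(s, B) = ((-2 - 2)*7)*(-15) = -4*7*(-15) = -28*(-15) = 420)
(-13*14*92)/K(m(30), -197) = (-13*14*92)/420 = -182*92*(1/420) = -16744*1/420 = -598/15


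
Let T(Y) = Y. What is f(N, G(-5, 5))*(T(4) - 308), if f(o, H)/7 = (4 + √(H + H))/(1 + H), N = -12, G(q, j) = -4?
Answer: 8512/3 + 4256*I*√2/3 ≈ 2837.3 + 2006.3*I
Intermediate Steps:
f(o, H) = 7*(4 + √2*√H)/(1 + H) (f(o, H) = 7*((4 + √(H + H))/(1 + H)) = 7*((4 + √(2*H))/(1 + H)) = 7*((4 + √2*√H)/(1 + H)) = 7*(4 + √2*√H)/(1 + H))
f(N, G(-5, 5))*(T(4) - 308) = (7*(4 + √2*√(-4))/(1 - 4))*(4 - 308) = (7*(4 + √2*(2*I))/(-3))*(-304) = (7*(-⅓)*(4 + 2*I*√2))*(-304) = (-28/3 - 14*I*√2/3)*(-304) = 8512/3 + 4256*I*√2/3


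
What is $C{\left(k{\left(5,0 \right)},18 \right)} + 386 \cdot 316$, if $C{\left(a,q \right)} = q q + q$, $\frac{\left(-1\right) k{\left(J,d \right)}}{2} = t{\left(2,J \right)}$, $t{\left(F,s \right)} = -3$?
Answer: $122318$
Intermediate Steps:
$k{\left(J,d \right)} = 6$ ($k{\left(J,d \right)} = \left(-2\right) \left(-3\right) = 6$)
$C{\left(a,q \right)} = q + q^{2}$ ($C{\left(a,q \right)} = q^{2} + q = q + q^{2}$)
$C{\left(k{\left(5,0 \right)},18 \right)} + 386 \cdot 316 = 18 \left(1 + 18\right) + 386 \cdot 316 = 18 \cdot 19 + 121976 = 342 + 121976 = 122318$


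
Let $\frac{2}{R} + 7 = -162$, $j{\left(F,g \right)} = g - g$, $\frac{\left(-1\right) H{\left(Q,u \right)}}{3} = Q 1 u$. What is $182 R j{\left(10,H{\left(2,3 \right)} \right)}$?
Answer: $0$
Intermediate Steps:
$H{\left(Q,u \right)} = - 3 Q u$ ($H{\left(Q,u \right)} = - 3 Q 1 u = - 3 Q u$)
$j{\left(F,g \right)} = 0$
$R = - \frac{2}{169}$ ($R = \frac{2}{-7 - 162} = \frac{2}{-169} = 2 \left(- \frac{1}{169}\right) = - \frac{2}{169} \approx -0.011834$)
$182 R j{\left(10,H{\left(2,3 \right)} \right)} = 182 \left(- \frac{2}{169}\right) 0 = \left(- \frac{28}{13}\right) 0 = 0$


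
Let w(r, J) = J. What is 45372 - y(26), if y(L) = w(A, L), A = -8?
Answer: 45346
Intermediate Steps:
y(L) = L
45372 - y(26) = 45372 - 1*26 = 45372 - 26 = 45346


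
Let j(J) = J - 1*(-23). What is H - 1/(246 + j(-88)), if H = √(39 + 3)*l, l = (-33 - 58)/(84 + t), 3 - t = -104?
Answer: -1/181 - 91*√42/191 ≈ -3.0932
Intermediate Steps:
t = 107 (t = 3 - 1*(-104) = 3 + 104 = 107)
j(J) = 23 + J (j(J) = J + 23 = 23 + J)
l = -91/191 (l = (-33 - 58)/(84 + 107) = -91/191 ≈ -0.47644)
H = -91*√42/191 (H = √(39 + 3)*(-91/191) = √42*(-91/191) = -91*√42/191 ≈ -3.0877)
H - 1/(246 + j(-88)) = -91*√42/191 - 1/(246 + (23 - 88)) = -91*√42/191 - 1/(246 - 65) = -91*√42/191 - 1/181 = -1/181 - 91*√42/191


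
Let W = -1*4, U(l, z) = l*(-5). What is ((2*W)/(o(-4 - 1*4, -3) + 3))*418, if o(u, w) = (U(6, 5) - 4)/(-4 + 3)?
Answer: -3344/37 ≈ -90.378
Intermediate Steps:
U(l, z) = -5*l
o(u, w) = 34 (o(u, w) = (-5*6 - 4)/(-4 + 3) = (-30 - 4)/(-1) = -34*(-1) = 34)
W = -4
((2*W)/(o(-4 - 1*4, -3) + 3))*418 = ((2*(-4))/(34 + 3))*418 = -8/37*418 = -3344/37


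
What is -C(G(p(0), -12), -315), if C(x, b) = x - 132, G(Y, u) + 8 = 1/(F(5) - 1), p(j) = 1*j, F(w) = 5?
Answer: 559/4 ≈ 139.75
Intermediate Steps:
p(j) = j
G(Y, u) = -31/4 (G(Y, u) = -8 + 1/(5 - 1) = -8 + 1/4 = -8 + ¼ = -31/4)
C(x, b) = -132 + x
-C(G(p(0), -12), -315) = -(-132 - 31/4) = -1*(-559/4) = 559/4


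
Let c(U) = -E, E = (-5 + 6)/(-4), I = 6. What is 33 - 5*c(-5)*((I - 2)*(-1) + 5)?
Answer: 127/4 ≈ 31.750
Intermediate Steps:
E = -¼ (E = 1*(-¼) = -¼ ≈ -0.25000)
c(U) = ¼ (c(U) = -1*(-¼) = ¼)
33 - 5*c(-5)*((I - 2)*(-1) + 5) = 33 - 5*((6 - 2)*(-1) + 5)/4 = 33 - 5*(4*(-1) + 5)/4 = 33 - 5*(-4 + 5)/4 = 33 - 5/4 = 127/4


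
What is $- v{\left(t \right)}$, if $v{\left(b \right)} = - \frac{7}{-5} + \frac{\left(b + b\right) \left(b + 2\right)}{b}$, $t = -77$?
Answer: $\frac{743}{5} \approx 148.6$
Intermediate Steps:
$v{\left(b \right)} = \frac{27}{5} + 2 b$ ($v{\left(b \right)} = \left(-7\right) \left(- \frac{1}{5}\right) + \frac{2 b \left(2 + b\right)}{b} = \frac{7}{5} + \frac{2 b \left(2 + b\right)}{b} = \frac{7}{5} + \left(4 + 2 b\right) = \frac{27}{5} + 2 b$)
$- v{\left(t \right)} = - (\frac{27}{5} + 2 \left(-77\right)) = - (\frac{27}{5} - 154) = \left(-1\right) \left(- \frac{743}{5}\right) = \frac{743}{5}$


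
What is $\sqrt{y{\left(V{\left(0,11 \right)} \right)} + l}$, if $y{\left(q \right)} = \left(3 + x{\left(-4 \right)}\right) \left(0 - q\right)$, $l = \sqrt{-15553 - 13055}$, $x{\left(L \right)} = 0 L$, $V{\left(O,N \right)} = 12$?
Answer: $2 \sqrt{-9 + 2 i \sqrt{447}} \approx 8.2743 + 10.221 i$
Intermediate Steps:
$x{\left(L \right)} = 0$
$l = 8 i \sqrt{447}$ ($l = \sqrt{-28608} = 8 i \sqrt{447} \approx 169.14 i$)
$y{\left(q \right)} = - 3 q$ ($y{\left(q \right)} = \left(3 + 0\right) \left(0 - q\right) = 3 \left(- q\right) = - 3 q$)
$\sqrt{y{\left(V{\left(0,11 \right)} \right)} + l} = \sqrt{\left(-3\right) 12 + 8 i \sqrt{447}} = \sqrt{-36 + 8 i \sqrt{447}}$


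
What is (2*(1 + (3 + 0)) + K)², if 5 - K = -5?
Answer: 324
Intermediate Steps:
K = 10 (K = 5 - 1*(-5) = 5 + 5 = 10)
(2*(1 + (3 + 0)) + K)² = (2*(1 + (3 + 0)) + 10)² = (2*(1 + 3) + 10)² = (2*4 + 10)² = (8 + 10)² = 18² = 324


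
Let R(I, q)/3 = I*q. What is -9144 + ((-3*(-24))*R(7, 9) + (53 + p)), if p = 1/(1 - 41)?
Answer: 180679/40 ≈ 4517.0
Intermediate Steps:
p = -1/40 (p = 1/(-40) = -1/40 ≈ -0.025000)
R(I, q) = 3*I*q (R(I, q) = 3*(I*q) = 3*I*q)
-9144 + ((-3*(-24))*R(7, 9) + (53 + p)) = -9144 + ((-3*(-24))*(3*7*9) + (53 - 1/40)) = -9144 + (72*189 + 2119/40) = -9144 + (13608 + 2119/40) = -9144 + 546439/40 = 180679/40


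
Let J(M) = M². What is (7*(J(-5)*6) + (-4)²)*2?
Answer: 2132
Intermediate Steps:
(7*(J(-5)*6) + (-4)²)*2 = (7*((-5)²*6) + (-4)²)*2 = (7*(25*6) + 16)*2 = (7*150 + 16)*2 = (1050 + 16)*2 = 1066*2 = 2132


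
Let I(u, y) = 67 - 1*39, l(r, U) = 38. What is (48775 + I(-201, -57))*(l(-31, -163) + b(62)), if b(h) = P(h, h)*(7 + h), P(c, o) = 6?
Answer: 22058956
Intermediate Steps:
I(u, y) = 28 (I(u, y) = 67 - 39 = 28)
b(h) = 42 + 6*h (b(h) = 6*(7 + h) = 42 + 6*h)
(48775 + I(-201, -57))*(l(-31, -163) + b(62)) = (48775 + 28)*(38 + (42 + 6*62)) = 48803*(38 + (42 + 372)) = 48803*(38 + 414) = 48803*452 = 22058956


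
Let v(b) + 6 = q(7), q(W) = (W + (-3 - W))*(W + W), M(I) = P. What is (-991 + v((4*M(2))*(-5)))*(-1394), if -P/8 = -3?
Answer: 1448366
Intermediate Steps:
P = 24 (P = -8*(-3) = 24)
M(I) = 24
q(W) = -6*W
v(b) = -48 (v(b) = -6 - 6*7 = -6 - 42 = -48)
(-991 + v((4*M(2))*(-5)))*(-1394) = (-991 - 48)*(-1394) = -1039*(-1394) = 1448366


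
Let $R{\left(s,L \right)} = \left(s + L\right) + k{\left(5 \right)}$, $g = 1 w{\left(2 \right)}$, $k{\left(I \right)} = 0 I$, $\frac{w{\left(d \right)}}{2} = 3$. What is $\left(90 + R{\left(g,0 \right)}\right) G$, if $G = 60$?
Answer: $5760$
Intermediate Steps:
$w{\left(d \right)} = 6$ ($w{\left(d \right)} = 2 \cdot 3 = 6$)
$k{\left(I \right)} = 0$
$g = 6$ ($g = 1 \cdot 6 = 6$)
$R{\left(s,L \right)} = L + s$ ($R{\left(s,L \right)} = \left(s + L\right) + 0 = \left(L + s\right) + 0 = L + s$)
$\left(90 + R{\left(g,0 \right)}\right) G = \left(90 + \left(0 + 6\right)\right) 60 = \left(90 + 6\right) 60 = 96 \cdot 60 = 5760$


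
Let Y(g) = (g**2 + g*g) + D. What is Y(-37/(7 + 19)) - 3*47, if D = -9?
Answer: -49331/338 ≈ -145.95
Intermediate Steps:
Y(g) = -9 + 2*g**2 (Y(g) = (g**2 + g*g) - 9 = (g**2 + g**2) - 9 = 2*g**2 - 9 = -9 + 2*g**2)
Y(-37/(7 + 19)) - 3*47 = (-9 + 2*(-37/(7 + 19))**2) - 3*47 = (-9 + 2*(-37/26)**2) - 141 = (-9 + 2*(1369/676)) - 141 = (-9 + 1369/338) - 141 = -1673/338 - 141 = -49331/338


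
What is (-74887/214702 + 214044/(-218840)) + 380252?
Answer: 1116639033227837/2936586605 ≈ 3.8025e+5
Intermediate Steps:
(-74887/214702 + 214044/(-218840)) + 380252 = (-74887*1/214702 + 214044*(-1/218840)) + 380252 = (-74887/214702 - 53511/54710) + 380252 = -3896496623/2936586605 + 380252 = 1116639033227837/2936586605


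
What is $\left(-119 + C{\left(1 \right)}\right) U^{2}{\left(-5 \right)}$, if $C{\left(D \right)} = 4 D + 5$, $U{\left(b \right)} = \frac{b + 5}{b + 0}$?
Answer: $0$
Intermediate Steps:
$U{\left(b \right)} = \frac{5 + b}{b}$
$C{\left(D \right)} = 5 + 4 D$
$\left(-119 + C{\left(1 \right)}\right) U^{2}{\left(-5 \right)} = \left(-119 + \left(5 + 4 \cdot 1\right)\right) \left(\frac{5 - 5}{-5}\right)^{2} = \left(-119 + \left(5 + 4\right)\right) \left(\left(- \frac{1}{5}\right) 0\right)^{2} = \left(-119 + 9\right) 0^{2} = \left(-110\right) 0 = 0$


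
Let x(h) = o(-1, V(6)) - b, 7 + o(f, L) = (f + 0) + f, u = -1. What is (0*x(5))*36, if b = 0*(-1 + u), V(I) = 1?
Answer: 0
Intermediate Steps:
o(f, L) = -7 + 2*f (o(f, L) = -7 + ((f + 0) + f) = -7 + (f + f) = -7 + 2*f)
b = 0 (b = 0*(-1 - 1) = 0*(-2) = 0)
x(h) = -9 (x(h) = (-7 + 2*(-1)) - 1*0 = (-7 - 2) + 0 = -9 + 0 = -9)
(0*x(5))*36 = (0*(-9))*36 = 0*36 = 0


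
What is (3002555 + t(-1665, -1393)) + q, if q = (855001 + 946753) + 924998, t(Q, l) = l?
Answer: 5727914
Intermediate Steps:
q = 2726752 (q = 1801754 + 924998 = 2726752)
(3002555 + t(-1665, -1393)) + q = (3002555 - 1393) + 2726752 = 3001162 + 2726752 = 5727914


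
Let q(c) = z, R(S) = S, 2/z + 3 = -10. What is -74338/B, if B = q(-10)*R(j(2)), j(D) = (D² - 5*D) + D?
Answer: -483197/4 ≈ -1.2080e+5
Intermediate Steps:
j(D) = D² - 4*D
z = -2/13 (z = 2/(-3 - 10) = 2/(-13) = 2*(-1/13) = -2/13 ≈ -0.15385)
q(c) = -2/13
B = 8/13 (B = -4*(-4 + 2)/13 = -4*(-2)/13 = -2/13*(-4) = 8/13 ≈ 0.61539)
-74338/B = -74338/8/13 = -74338*13/8 = -483197/4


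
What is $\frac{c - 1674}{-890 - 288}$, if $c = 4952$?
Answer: $- \frac{1639}{589} \approx -2.7827$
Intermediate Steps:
$\frac{c - 1674}{-890 - 288} = \frac{4952 - 1674}{-890 - 288} = \frac{3278}{-1178} = 3278 \left(- \frac{1}{1178}\right) = - \frac{1639}{589}$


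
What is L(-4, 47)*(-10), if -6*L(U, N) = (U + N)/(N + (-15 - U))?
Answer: 215/108 ≈ 1.9907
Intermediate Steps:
L(U, N) = -(N + U)/(6*(-15 + N - U)) (L(U, N) = -(U + N)/(6*(N + (-15 - U))) = -(N + U)/(6*(-15 + N - U)))
L(-4, 47)*(-10) = ((47 - 4)/(6*(15 - 4 - 1*47)))*(-10) = ((⅙)*43/(15 - 4 - 47))*(-10) = ((⅙)*43/(-36))*(-10) = ((⅙)*(-1/36)*43)*(-10) = -43/216*(-10) = 215/108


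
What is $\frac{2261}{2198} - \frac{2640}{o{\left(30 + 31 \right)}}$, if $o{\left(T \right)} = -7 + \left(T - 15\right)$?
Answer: $- \frac{272121}{4082} \approx -66.664$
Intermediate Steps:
$o{\left(T \right)} = -22 + T$ ($o{\left(T \right)} = -7 + \left(-15 + T\right) = -22 + T$)
$\frac{2261}{2198} - \frac{2640}{o{\left(30 + 31 \right)}} = \frac{2261}{2198} - \frac{2640}{-22 + \left(30 + 31\right)} = 2261 \cdot \frac{1}{2198} - \frac{2640}{-22 + 61} = \frac{323}{314} - \frac{2640}{39} = \frac{323}{314} - \frac{880}{13} = - \frac{272121}{4082}$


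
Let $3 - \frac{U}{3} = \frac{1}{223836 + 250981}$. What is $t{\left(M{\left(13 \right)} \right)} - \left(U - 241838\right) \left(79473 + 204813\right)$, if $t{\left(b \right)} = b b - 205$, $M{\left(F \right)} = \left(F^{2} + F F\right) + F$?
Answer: $\frac{32643061977460388}{474817} \approx 6.8749 \cdot 10^{10}$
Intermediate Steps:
$M{\left(F \right)} = F + 2 F^{2}$ ($M{\left(F \right)} = \left(F^{2} + F^{2}\right) + F = 2 F^{2} + F = F + 2 F^{2}$)
$U = \frac{4273350}{474817}$ ($U = 9 - \frac{3}{223836 + 250981} = 9 - \frac{3}{474817} = \frac{4273350}{474817} \approx 9.0$)
$t{\left(b \right)} = -205 + b^{2}$ ($t{\left(b \right)} = b^{2} - 205 = -205 + b^{2}$)
$t{\left(M{\left(13 \right)} \right)} - \left(U - 241838\right) \left(79473 + 204813\right) = \left(-205 + \left(13 \left(1 + 2 \cdot 13\right)\right)^{2}\right) - \left(\frac{4273350}{474817} - 241838\right) \left(79473 + 204813\right) = \left(-205 + \left(13 \left(1 + 26\right)\right)^{2}\right) - \left(- \frac{114824520296}{474817}\right) 284286 = \left(-205 + \left(13 \cdot 27\right)^{2}\right) - - \frac{32643003576868656}{474817} = \left(-205 + 351^{2}\right) + \frac{32643003576868656}{474817} = \left(-205 + 123201\right) + \frac{32643003576868656}{474817} = 122996 + \frac{32643003576868656}{474817} = \frac{32643061977460388}{474817}$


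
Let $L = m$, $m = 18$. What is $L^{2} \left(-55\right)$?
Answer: $-17820$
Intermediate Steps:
$L = 18$
$L^{2} \left(-55\right) = 18^{2} \left(-55\right) = 324 \left(-55\right) = -17820$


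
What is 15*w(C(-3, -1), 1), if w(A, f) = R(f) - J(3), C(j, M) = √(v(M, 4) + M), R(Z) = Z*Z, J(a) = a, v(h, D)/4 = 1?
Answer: -30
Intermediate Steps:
v(h, D) = 4 (v(h, D) = 4*1 = 4)
R(Z) = Z²
C(j, M) = √(4 + M)
w(A, f) = -3 + f² (w(A, f) = f² - 1*3 = f² - 3 = -3 + f²)
15*w(C(-3, -1), 1) = 15*(-3 + 1²) = 15*(-3 + 1) = 15*(-2) = -30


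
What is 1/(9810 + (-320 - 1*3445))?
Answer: 1/6045 ≈ 0.00016543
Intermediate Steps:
1/(9810 + (-320 - 1*3445)) = 1/(9810 + (-320 - 3445)) = 1/(9810 - 3765) = 1/6045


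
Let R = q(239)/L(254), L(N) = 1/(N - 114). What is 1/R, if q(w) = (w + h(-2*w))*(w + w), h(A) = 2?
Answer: 1/16127720 ≈ 6.2005e-8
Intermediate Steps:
q(w) = 2*w*(2 + w) (q(w) = (w + 2)*(w + w) = (2 + w)*(2*w) = 2*w*(2 + w))
L(N) = 1/(-114 + N)
R = 16127720 (R = (2*239*(2 + 239))/(1/(-114 + 254)) = (2*239*241)/(1/140) = 115198/(1/140) = 115198*140 = 16127720)
1/R = 1/16127720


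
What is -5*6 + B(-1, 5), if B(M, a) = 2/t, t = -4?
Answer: -61/2 ≈ -30.500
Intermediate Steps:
B(M, a) = -½ (B(M, a) = 2/(-4) = 2*(-¼) = -½)
-5*6 + B(-1, 5) = -5*6 - ½ = -30 - ½ = -61/2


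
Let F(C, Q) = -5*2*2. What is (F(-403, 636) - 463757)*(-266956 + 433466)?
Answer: -77223508270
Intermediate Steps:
F(C, Q) = -20 (F(C, Q) = -10*2 = -20)
(F(-403, 636) - 463757)*(-266956 + 433466) = (-20 - 463757)*(-266956 + 433466) = -463777*166510 = -77223508270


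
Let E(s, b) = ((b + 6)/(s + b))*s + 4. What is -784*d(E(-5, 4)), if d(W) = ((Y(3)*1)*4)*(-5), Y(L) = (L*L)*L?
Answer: 423360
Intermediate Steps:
Y(L) = L**3 (Y(L) = L**2*L = L**3)
E(s, b) = 4 + s*(6 + b)/(b + s) (E(s, b) = ((6 + b)/(b + s))*s + 4 = s*(6 + b)/(b + s) + 4 = 4 + s*(6 + b)/(b + s))
d(W) = -540 (d(W) = ((3**3*1)*4)*(-5) = ((27*1)*4)*(-5) = (27*4)*(-5) = 108*(-5) = -540)
-784*d(E(-5, 4)) = -784*(-540) = 423360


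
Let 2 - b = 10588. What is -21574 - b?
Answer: -10988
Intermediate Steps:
b = -10586 (b = 2 - 1*10588 = 2 - 10588 = -10586)
-21574 - b = -21574 - 1*(-10586) = -21574 + 10586 = -10988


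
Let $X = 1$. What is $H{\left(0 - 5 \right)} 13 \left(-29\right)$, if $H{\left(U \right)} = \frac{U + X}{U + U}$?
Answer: $- \frac{754}{5} \approx -150.8$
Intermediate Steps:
$H{\left(U \right)} = \frac{1 + U}{2 U}$ ($H{\left(U \right)} = \frac{U + 1}{U + U} = \frac{1 + U}{2 U}$)
$H{\left(0 - 5 \right)} 13 \left(-29\right) = \frac{1 + \left(0 - 5\right)}{2 \left(0 - 5\right)} 13 \left(-29\right) = \frac{1 - 5}{2 \left(-5\right)} 13 \left(-29\right) = \frac{1}{2} \left(- \frac{1}{5}\right) \left(-4\right) 13 \left(-29\right) = \frac{2}{5} \cdot 13 \left(-29\right) = \frac{26}{5} \left(-29\right) = - \frac{754}{5}$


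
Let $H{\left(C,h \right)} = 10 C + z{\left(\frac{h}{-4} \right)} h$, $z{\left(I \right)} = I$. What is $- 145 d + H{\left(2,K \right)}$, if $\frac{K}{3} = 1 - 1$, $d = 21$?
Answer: $-3025$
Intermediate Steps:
$K = 0$ ($K = 3 \left(1 - 1\right) = 3 \cdot 0 = 0$)
$H{\left(C,h \right)} = 10 C - \frac{h^{2}}{4}$ ($H{\left(C,h \right)} = 10 C + \frac{h}{-4} h = 10 C + h \left(- \frac{1}{4}\right) h = 10 C + - \frac{h}{4} h = 10 C - \frac{h^{2}}{4}$)
$- 145 d + H{\left(2,K \right)} = \left(-145\right) 21 + \left(10 \cdot 2 - \frac{0^{2}}{4}\right) = -3045 + \left(20 - 0\right) = -3045 + \left(20 + 0\right) = -3045 + 20 = -3025$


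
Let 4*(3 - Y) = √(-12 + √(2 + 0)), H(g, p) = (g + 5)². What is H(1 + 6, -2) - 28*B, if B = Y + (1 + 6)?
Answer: -136 + 7*I*√(12 - √2) ≈ -136.0 + 22.775*I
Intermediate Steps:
H(g, p) = (5 + g)²
Y = 3 - √(-12 + √2)/4 (Y = 3 - √(-12 + √(2 + 0))/4 = 3 - √(-12 + √2)/4 ≈ 3.0 - 0.8134*I)
B = 10 - √(-12 + √2)/4 (B = (3 - √(-12 + √2)/4) + (1 + 6) = (3 - √(-12 + √2)/4) + 7 = 10 - √(-12 + √2)/4 ≈ 10.0 - 0.8134*I)
H(1 + 6, -2) - 28*B = (5 + (1 + 6))² - 28*(10 - √(-12 + √2)/4) = (5 + 7)² + (-280 + 7*√(-12 + √2)) = 12² + (-280 + 7*√(-12 + √2)) = 144 + (-280 + 7*√(-12 + √2)) = -136 + 7*√(-12 + √2)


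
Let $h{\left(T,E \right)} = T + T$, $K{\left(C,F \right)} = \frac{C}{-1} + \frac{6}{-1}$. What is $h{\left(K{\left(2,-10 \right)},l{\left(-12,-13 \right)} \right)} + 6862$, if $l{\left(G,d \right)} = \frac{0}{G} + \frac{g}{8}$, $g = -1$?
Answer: $6846$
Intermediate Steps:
$K{\left(C,F \right)} = -6 - C$ ($K{\left(C,F \right)} = C \left(-1\right) + 6 \left(-1\right) = - C - 6 = -6 - C$)
$l{\left(G,d \right)} = - \frac{1}{8}$ ($l{\left(G,d \right)} = \frac{0}{G} - \frac{1}{8} = 0 - \frac{1}{8} = - \frac{1}{8}$)
$h{\left(T,E \right)} = 2 T$
$h{\left(K{\left(2,-10 \right)},l{\left(-12,-13 \right)} \right)} + 6862 = 2 \left(-6 - 2\right) + 6862 = 2 \left(-8\right) + 6862 = -16 + 6862 = 6846$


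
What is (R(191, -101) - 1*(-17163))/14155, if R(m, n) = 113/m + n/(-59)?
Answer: 38687161/31902539 ≈ 1.2127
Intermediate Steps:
R(m, n) = 113/m - n/59 (R(m, n) = 113/m + n*(-1/59) = 113/m - n/59)
(R(191, -101) - 1*(-17163))/14155 = ((113/191 - 1/59*(-101)) - 1*(-17163))/14155 = ((113*(1/191) + 101/59) + 17163)*(1/14155) = ((113/191 + 101/59) + 17163)*(1/14155) = (25958/11269 + 17163)*(1/14155) = (193435805/11269)*(1/14155) = 38687161/31902539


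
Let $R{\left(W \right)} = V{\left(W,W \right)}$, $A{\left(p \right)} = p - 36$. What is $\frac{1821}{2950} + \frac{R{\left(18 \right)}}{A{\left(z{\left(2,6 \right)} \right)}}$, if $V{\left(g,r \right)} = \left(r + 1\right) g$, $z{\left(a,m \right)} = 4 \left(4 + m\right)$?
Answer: $\frac{127023}{1475} \approx 86.117$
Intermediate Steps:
$z{\left(a,m \right)} = 16 + 4 m$
$V{\left(g,r \right)} = g \left(1 + r\right)$ ($V{\left(g,r \right)} = \left(1 + r\right) g = g \left(1 + r\right)$)
$A{\left(p \right)} = -36 + p$
$R{\left(W \right)} = W \left(1 + W\right)$
$\frac{1821}{2950} + \frac{R{\left(18 \right)}}{A{\left(z{\left(2,6 \right)} \right)}} = \frac{1821}{2950} + \frac{18 \left(1 + 18\right)}{-36 + \left(16 + 4 \cdot 6\right)} = 1821 \cdot \frac{1}{2950} + \frac{18 \cdot 19}{-36 + \left(16 + 24\right)} = \frac{1821}{2950} + \frac{342}{-36 + 40} = \frac{1821}{2950} + \frac{342}{4} = \frac{1821}{2950} + 342 \cdot \frac{1}{4} = \frac{1821}{2950} + \frac{171}{2} = \frac{127023}{1475}$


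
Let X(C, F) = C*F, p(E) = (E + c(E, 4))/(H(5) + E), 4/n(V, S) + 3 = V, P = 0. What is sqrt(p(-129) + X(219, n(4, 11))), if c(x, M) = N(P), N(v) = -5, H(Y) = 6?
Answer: sqrt(13269486)/123 ≈ 29.616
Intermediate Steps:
n(V, S) = 4/(-3 + V)
c(x, M) = -5
p(E) = (-5 + E)/(6 + E) (p(E) = (E - 5)/(6 + E) = (-5 + E)/(6 + E))
sqrt(p(-129) + X(219, n(4, 11))) = sqrt((-5 - 129)/(6 - 129) + 219*(4/(-3 + 4))) = sqrt(-134/(-123) + 219*(4/1)) = sqrt(-1/123*(-134) + 219*(4*1)) = sqrt(134/123 + 219*4) = sqrt(134/123 + 876) = sqrt(107882/123) = sqrt(13269486)/123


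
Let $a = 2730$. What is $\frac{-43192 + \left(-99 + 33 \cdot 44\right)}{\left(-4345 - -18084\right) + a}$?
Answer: $- \frac{973}{383} \approx -2.5405$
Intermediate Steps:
$\frac{-43192 + \left(-99 + 33 \cdot 44\right)}{\left(-4345 - -18084\right) + a} = \frac{-43192 + \left(-99 + 33 \cdot 44\right)}{\left(-4345 - -18084\right) + 2730} = \frac{-43192 + \left(-99 + 1452\right)}{\left(-4345 + 18084\right) + 2730} = \frac{-43192 + 1353}{13739 + 2730} = - \frac{41839}{16469} = \left(-41839\right) \frac{1}{16469} = - \frac{973}{383}$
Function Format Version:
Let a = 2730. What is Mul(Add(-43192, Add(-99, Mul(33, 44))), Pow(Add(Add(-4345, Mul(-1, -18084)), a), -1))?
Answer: Rational(-973, 383) ≈ -2.5405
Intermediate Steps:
Mul(Add(-43192, Add(-99, Mul(33, 44))), Pow(Add(Add(-4345, Mul(-1, -18084)), a), -1)) = Mul(Add(-43192, Add(-99, Mul(33, 44))), Pow(Add(Add(-4345, Mul(-1, -18084)), 2730), -1)) = Mul(Add(-43192, Add(-99, 1452)), Pow(Add(Add(-4345, 18084), 2730), -1)) = Mul(Add(-43192, 1353), Pow(Add(13739, 2730), -1)) = Mul(-41839, Pow(16469, -1)) = Mul(-41839, Rational(1, 16469)) = Rational(-973, 383)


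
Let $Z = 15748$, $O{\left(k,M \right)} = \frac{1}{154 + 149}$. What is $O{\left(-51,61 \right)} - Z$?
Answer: $- \frac{4771643}{303} \approx -15748.0$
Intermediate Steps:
$O{\left(k,M \right)} = \frac{1}{303}$
$O{\left(-51,61 \right)} - Z = \frac{1}{303} - 15748 = - \frac{4771643}{303}$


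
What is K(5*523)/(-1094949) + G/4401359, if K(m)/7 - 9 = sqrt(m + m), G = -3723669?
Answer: -453056103722/535473737299 - 7*sqrt(5230)/1094949 ≈ -0.84655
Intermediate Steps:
K(m) = 63 + 7*sqrt(2)*sqrt(m) (K(m) = 63 + 7*sqrt(m + m) = 63 + 7*sqrt(2*m) = 63 + 7*(sqrt(2)*sqrt(m)) = 63 + 7*sqrt(2)*sqrt(m))
K(5*523)/(-1094949) + G/4401359 = (63 + 7*sqrt(2)*sqrt(5*523))/(-1094949) - 3723669/4401359 = (63 + 7*sqrt(2)*sqrt(2615))*(-1/1094949) - 3723669*1/4401359 = (63 + 7*sqrt(5230))*(-1/1094949) - 3723669/4401359 = (-7/121661 - 7*sqrt(5230)/1094949) - 3723669/4401359 = -453056103722/535473737299 - 7*sqrt(5230)/1094949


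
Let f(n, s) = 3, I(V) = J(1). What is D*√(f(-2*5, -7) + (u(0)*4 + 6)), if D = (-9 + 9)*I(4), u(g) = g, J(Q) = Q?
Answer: 0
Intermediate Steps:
I(V) = 1
D = 0 (D = (-9 + 9)*1 = 0*1 = 0)
D*√(f(-2*5, -7) + (u(0)*4 + 6)) = 0*√(3 + (0*4 + 6)) = 0*√(3 + (0 + 6)) = 0*√(3 + 6) = 0*√9 = 0*3 = 0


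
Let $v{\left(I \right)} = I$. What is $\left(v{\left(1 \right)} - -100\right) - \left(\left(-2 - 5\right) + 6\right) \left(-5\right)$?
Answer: $96$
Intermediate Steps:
$\left(v{\left(1 \right)} - -100\right) - \left(\left(-2 - 5\right) + 6\right) \left(-5\right) = \left(1 - -100\right) - \left(\left(-2 - 5\right) + 6\right) \left(-5\right) = \left(1 + 100\right) - \left(-7 + 6\right) \left(-5\right) = 101 - \left(-1\right) \left(-5\right) = 101 - 5 = 96$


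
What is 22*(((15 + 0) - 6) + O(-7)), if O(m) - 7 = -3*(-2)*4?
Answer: 880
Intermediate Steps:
O(m) = 31 (O(m) = 7 - 3*(-2)*4 = 7 + 6*4 = 7 + 24 = 31)
22*(((15 + 0) - 6) + O(-7)) = 22*(((15 + 0) - 6) + 31) = 22*((15 - 6) + 31) = 22*(9 + 31) = 22*40 = 880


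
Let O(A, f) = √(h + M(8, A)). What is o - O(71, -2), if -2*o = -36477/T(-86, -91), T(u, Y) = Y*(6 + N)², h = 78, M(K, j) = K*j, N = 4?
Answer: -5211/2600 - √646 ≈ -27.421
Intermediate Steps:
T(u, Y) = 100*Y (T(u, Y) = Y*(6 + 4)² = Y*10² = Y*100 = 100*Y)
O(A, f) = √(78 + 8*A)
o = -5211/2600 (o = -(-36477)/(2*(100*(-91))) = -(-36477)/(2*(-9100)) = -(-36477)*(-1)/(2*9100) = -½*5211/1300 = -5211/2600 ≈ -2.0042)
o - O(71, -2) = -5211/2600 - √(78 + 8*71) = -5211/2600 - √(78 + 568) = -5211/2600 - √646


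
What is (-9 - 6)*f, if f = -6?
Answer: 90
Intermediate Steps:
(-9 - 6)*f = (-9 - 6)*(-6) = -15*(-6) = 90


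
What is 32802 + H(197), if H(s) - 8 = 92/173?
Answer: 5676222/173 ≈ 32811.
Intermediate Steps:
H(s) = 1476/173 (H(s) = 8 + 92/173 = 1476/173)
32802 + H(197) = 32802 + 1476/173 = 5676222/173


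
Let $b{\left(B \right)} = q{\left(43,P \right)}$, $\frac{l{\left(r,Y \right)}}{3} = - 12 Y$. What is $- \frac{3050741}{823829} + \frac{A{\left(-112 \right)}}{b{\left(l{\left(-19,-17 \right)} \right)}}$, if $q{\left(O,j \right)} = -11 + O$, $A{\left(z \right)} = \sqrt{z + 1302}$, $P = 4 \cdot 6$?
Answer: $- \frac{3050741}{823829} + \frac{\sqrt{1190}}{32} \approx -2.6251$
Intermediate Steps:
$P = 24$
$l{\left(r,Y \right)} = - 36 Y$ ($l{\left(r,Y \right)} = 3 \left(- 12 Y\right) = - 36 Y$)
$A{\left(z \right)} = \sqrt{1302 + z}$
$b{\left(B \right)} = 32$ ($b{\left(B \right)} = -11 + 43 = 32$)
$- \frac{3050741}{823829} + \frac{A{\left(-112 \right)}}{b{\left(l{\left(-19,-17 \right)} \right)}} = - \frac{3050741}{823829} + \frac{\sqrt{1302 - 112}}{32} = \left(-3050741\right) \frac{1}{823829} + \sqrt{1190} \cdot \frac{1}{32} = - \frac{3050741}{823829} + \frac{\sqrt{1190}}{32}$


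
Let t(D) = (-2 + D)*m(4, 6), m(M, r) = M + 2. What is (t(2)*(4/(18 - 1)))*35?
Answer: 0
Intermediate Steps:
m(M, r) = 2 + M
t(D) = -12 + 6*D (t(D) = (-2 + D)*(2 + 4) = (-2 + D)*6 = -12 + 6*D)
(t(2)*(4/(18 - 1)))*35 = ((-12 + 6*2)*(4/(18 - 1)))*35 = ((-12 + 12)*(4/17))*35 = (0*(4*(1/17)))*35 = (0*(4/17))*35 = 0*35 = 0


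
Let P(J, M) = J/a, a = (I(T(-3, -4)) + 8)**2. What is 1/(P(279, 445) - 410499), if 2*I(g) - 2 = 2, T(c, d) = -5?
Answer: -100/41049621 ≈ -2.4361e-6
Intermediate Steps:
I(g) = 2 (I(g) = 1 + (1/2)*2 = 1 + 1 = 2)
a = 100 (a = (2 + 8)**2 = 10**2 = 100)
P(J, M) = J/100
1/(P(279, 445) - 410499) = 1/((1/100)*279 - 410499) = 1/(279/100 - 410499) = 1/(-41049621/100) = -100/41049621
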